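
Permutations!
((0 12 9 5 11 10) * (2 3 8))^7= (0 12 9 5 11 10)(2 3 8)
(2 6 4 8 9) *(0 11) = (0 11)(2 6 4 8 9) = [11, 1, 6, 3, 8, 5, 4, 7, 9, 2, 10, 0]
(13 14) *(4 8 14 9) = (4 8 14 13 9) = [0, 1, 2, 3, 8, 5, 6, 7, 14, 4, 10, 11, 12, 9, 13]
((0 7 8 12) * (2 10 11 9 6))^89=((0 7 8 12)(2 10 11 9 6))^89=(0 7 8 12)(2 6 9 11 10)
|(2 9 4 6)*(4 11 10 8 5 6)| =7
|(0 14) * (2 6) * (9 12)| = |(0 14)(2 6)(9 12)| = 2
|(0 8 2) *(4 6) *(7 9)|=6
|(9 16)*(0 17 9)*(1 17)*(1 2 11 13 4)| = |(0 2 11 13 4 1 17 9 16)| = 9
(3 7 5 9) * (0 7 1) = [7, 0, 2, 1, 4, 9, 6, 5, 8, 3] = (0 7 5 9 3 1)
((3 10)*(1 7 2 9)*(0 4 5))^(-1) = (0 5 4)(1 9 2 7)(3 10)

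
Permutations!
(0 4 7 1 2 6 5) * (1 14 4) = (0 1 2 6 5)(4 7 14) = [1, 2, 6, 3, 7, 0, 5, 14, 8, 9, 10, 11, 12, 13, 4]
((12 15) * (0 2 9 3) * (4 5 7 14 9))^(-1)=((0 2 4 5 7 14 9 3)(12 15))^(-1)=(0 3 9 14 7 5 4 2)(12 15)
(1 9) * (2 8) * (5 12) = (1 9)(2 8)(5 12) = [0, 9, 8, 3, 4, 12, 6, 7, 2, 1, 10, 11, 5]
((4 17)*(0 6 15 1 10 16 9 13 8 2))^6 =(17)(0 9 15 8 10)(1 2 16 6 13) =((0 6 15 1 10 16 9 13 8 2)(4 17))^6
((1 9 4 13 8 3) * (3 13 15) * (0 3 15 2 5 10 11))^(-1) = (15)(0 11 10 5 2 4 9 1 3)(8 13)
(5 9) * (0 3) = (0 3)(5 9) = [3, 1, 2, 0, 4, 9, 6, 7, 8, 5]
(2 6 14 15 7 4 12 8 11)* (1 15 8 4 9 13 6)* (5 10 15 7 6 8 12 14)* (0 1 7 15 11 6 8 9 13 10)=(0 1 15 8 6 5)(2 7 13 9 10 11)(4 14 12)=[1, 15, 7, 3, 14, 0, 5, 13, 6, 10, 11, 2, 4, 9, 12, 8]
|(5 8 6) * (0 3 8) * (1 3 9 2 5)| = 4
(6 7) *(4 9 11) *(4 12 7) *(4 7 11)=(4 9)(6 7)(11 12)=[0, 1, 2, 3, 9, 5, 7, 6, 8, 4, 10, 12, 11]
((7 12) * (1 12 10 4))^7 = (1 7 4 12 10)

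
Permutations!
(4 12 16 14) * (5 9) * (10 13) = (4 12 16 14)(5 9)(10 13) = [0, 1, 2, 3, 12, 9, 6, 7, 8, 5, 13, 11, 16, 10, 4, 15, 14]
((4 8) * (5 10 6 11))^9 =(4 8)(5 10 6 11) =((4 8)(5 10 6 11))^9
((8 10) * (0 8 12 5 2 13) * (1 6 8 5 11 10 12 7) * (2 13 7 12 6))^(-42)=(13)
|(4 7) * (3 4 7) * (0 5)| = |(7)(0 5)(3 4)| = 2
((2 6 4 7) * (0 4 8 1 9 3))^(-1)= ((0 4 7 2 6 8 1 9 3))^(-1)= (0 3 9 1 8 6 2 7 4)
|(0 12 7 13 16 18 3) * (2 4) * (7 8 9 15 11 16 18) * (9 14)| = 12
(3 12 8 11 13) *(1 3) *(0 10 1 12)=(0 10 1 3)(8 11 13 12)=[10, 3, 2, 0, 4, 5, 6, 7, 11, 9, 1, 13, 8, 12]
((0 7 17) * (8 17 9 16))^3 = ((0 7 9 16 8 17))^3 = (0 16)(7 8)(9 17)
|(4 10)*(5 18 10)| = 4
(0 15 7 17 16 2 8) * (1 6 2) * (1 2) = (0 15 7 17 16 2 8)(1 6) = [15, 6, 8, 3, 4, 5, 1, 17, 0, 9, 10, 11, 12, 13, 14, 7, 2, 16]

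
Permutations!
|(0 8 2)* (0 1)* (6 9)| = |(0 8 2 1)(6 9)| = 4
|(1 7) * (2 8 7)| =|(1 2 8 7)| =4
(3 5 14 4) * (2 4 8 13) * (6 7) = (2 4 3 5 14 8 13)(6 7) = [0, 1, 4, 5, 3, 14, 7, 6, 13, 9, 10, 11, 12, 2, 8]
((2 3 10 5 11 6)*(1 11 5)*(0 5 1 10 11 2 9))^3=((0 5 1 2 3 11 6 9))^3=(0 2 6 5 3 9 1 11)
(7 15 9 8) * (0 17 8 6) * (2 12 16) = (0 17 8 7 15 9 6)(2 12 16) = [17, 1, 12, 3, 4, 5, 0, 15, 7, 6, 10, 11, 16, 13, 14, 9, 2, 8]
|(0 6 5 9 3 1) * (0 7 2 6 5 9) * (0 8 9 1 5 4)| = |(0 4)(1 7 2 6)(3 5 8 9)| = 4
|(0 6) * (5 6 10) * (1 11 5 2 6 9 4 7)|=12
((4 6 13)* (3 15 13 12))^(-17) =(3 15 13 4 6 12)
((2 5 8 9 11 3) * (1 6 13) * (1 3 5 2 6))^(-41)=(3 6 13)(5 11 9 8)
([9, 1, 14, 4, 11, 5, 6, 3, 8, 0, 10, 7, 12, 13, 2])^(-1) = (0 9)(2 14)(3 7 11 4)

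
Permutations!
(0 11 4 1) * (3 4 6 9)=(0 11 6 9 3 4 1)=[11, 0, 2, 4, 1, 5, 9, 7, 8, 3, 10, 6]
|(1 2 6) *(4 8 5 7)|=12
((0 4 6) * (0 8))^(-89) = ((0 4 6 8))^(-89) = (0 8 6 4)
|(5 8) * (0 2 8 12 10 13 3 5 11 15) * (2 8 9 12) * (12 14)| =|(0 8 11 15)(2 9 14 12 10 13 3 5)| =8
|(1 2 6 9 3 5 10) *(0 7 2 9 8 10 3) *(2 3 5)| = |(0 7 3 2 6 8 10 1 9)| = 9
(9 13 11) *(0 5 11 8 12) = (0 5 11 9 13 8 12) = [5, 1, 2, 3, 4, 11, 6, 7, 12, 13, 10, 9, 0, 8]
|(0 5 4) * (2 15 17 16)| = |(0 5 4)(2 15 17 16)| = 12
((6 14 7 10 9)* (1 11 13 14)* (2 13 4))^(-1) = (1 6 9 10 7 14 13 2 4 11)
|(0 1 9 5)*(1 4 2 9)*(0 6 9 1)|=|(0 4 2 1)(5 6 9)|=12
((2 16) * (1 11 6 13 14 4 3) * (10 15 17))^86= ((1 11 6 13 14 4 3)(2 16)(10 15 17))^86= (1 6 14 3 11 13 4)(10 17 15)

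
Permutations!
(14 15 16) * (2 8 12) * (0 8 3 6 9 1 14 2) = (0 8 12)(1 14 15 16 2 3 6 9) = [8, 14, 3, 6, 4, 5, 9, 7, 12, 1, 10, 11, 0, 13, 15, 16, 2]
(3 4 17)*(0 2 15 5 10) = [2, 1, 15, 4, 17, 10, 6, 7, 8, 9, 0, 11, 12, 13, 14, 5, 16, 3] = (0 2 15 5 10)(3 4 17)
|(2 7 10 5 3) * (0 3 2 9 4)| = 4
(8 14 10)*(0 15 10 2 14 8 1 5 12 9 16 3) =(0 15 10 1 5 12 9 16 3)(2 14) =[15, 5, 14, 0, 4, 12, 6, 7, 8, 16, 1, 11, 9, 13, 2, 10, 3]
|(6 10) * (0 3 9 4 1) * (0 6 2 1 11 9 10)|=6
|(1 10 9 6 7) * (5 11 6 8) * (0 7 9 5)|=|(0 7 1 10 5 11 6 9 8)|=9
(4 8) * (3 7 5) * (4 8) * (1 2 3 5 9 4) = (1 2 3 7 9 4) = [0, 2, 3, 7, 1, 5, 6, 9, 8, 4]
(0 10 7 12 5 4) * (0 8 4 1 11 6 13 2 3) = (0 10 7 12 5 1 11 6 13 2 3)(4 8) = [10, 11, 3, 0, 8, 1, 13, 12, 4, 9, 7, 6, 5, 2]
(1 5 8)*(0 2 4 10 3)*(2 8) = (0 8 1 5 2 4 10 3) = [8, 5, 4, 0, 10, 2, 6, 7, 1, 9, 3]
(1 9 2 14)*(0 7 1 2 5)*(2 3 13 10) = (0 7 1 9 5)(2 14 3 13 10) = [7, 9, 14, 13, 4, 0, 6, 1, 8, 5, 2, 11, 12, 10, 3]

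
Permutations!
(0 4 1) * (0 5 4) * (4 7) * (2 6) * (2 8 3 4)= [0, 5, 6, 4, 1, 7, 8, 2, 3]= (1 5 7 2 6 8 3 4)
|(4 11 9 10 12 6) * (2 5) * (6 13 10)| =|(2 5)(4 11 9 6)(10 12 13)| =12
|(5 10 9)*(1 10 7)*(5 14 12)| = |(1 10 9 14 12 5 7)| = 7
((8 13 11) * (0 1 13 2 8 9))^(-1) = (0 9 11 13 1)(2 8)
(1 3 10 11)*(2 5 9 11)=(1 3 10 2 5 9 11)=[0, 3, 5, 10, 4, 9, 6, 7, 8, 11, 2, 1]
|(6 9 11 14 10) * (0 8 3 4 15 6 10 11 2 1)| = 18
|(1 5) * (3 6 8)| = |(1 5)(3 6 8)| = 6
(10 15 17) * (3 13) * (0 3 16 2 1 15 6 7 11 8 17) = (0 3 13 16 2 1 15)(6 7 11 8 17 10) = [3, 15, 1, 13, 4, 5, 7, 11, 17, 9, 6, 8, 12, 16, 14, 0, 2, 10]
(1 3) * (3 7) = (1 7 3) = [0, 7, 2, 1, 4, 5, 6, 3]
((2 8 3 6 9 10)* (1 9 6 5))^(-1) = (1 5 3 8 2 10 9)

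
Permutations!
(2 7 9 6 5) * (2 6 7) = (5 6)(7 9) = [0, 1, 2, 3, 4, 6, 5, 9, 8, 7]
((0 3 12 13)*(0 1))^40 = ((0 3 12 13 1))^40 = (13)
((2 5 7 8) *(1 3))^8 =(8)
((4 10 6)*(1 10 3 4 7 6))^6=((1 10)(3 4)(6 7))^6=(10)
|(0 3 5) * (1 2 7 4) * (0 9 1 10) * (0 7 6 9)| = |(0 3 5)(1 2 6 9)(4 10 7)| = 12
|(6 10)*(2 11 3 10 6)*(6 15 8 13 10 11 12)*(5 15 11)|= 10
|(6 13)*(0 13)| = 3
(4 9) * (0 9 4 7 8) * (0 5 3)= (0 9 7 8 5 3)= [9, 1, 2, 0, 4, 3, 6, 8, 5, 7]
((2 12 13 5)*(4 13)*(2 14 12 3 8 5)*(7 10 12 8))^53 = (2 12 3 4 7 13 10)(5 8 14)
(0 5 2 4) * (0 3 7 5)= (2 4 3 7 5)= [0, 1, 4, 7, 3, 2, 6, 5]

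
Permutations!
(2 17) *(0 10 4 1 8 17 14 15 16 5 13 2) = (0 10 4 1 8 17)(2 14 15 16 5 13) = [10, 8, 14, 3, 1, 13, 6, 7, 17, 9, 4, 11, 12, 2, 15, 16, 5, 0]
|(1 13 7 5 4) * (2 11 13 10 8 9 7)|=21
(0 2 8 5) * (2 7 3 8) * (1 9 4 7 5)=(0 5)(1 9 4 7 3 8)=[5, 9, 2, 8, 7, 0, 6, 3, 1, 4]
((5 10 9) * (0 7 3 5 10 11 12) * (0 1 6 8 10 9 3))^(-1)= ((0 7)(1 6 8 10 3 5 11 12))^(-1)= (0 7)(1 12 11 5 3 10 8 6)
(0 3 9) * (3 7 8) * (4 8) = (0 7 4 8 3 9) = [7, 1, 2, 9, 8, 5, 6, 4, 3, 0]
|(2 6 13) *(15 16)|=|(2 6 13)(15 16)|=6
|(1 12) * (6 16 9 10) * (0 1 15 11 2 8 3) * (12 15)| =28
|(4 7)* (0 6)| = |(0 6)(4 7)| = 2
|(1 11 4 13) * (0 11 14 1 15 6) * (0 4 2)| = |(0 11 2)(1 14)(4 13 15 6)| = 12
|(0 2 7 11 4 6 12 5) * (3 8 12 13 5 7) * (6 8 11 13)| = |(0 2 3 11 4 8 12 7 13 5)| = 10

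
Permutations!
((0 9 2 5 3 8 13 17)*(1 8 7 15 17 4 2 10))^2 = (0 10 8 4 5 7 17 9 1 13 2 3 15)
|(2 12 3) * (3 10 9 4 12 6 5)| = |(2 6 5 3)(4 12 10 9)| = 4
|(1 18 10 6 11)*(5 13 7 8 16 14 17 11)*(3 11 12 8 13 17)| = 12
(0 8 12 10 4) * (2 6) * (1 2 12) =[8, 2, 6, 3, 0, 5, 12, 7, 1, 9, 4, 11, 10] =(0 8 1 2 6 12 10 4)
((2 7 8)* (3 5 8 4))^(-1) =(2 8 5 3 4 7)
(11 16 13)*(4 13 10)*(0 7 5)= (0 7 5)(4 13 11 16 10)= [7, 1, 2, 3, 13, 0, 6, 5, 8, 9, 4, 16, 12, 11, 14, 15, 10]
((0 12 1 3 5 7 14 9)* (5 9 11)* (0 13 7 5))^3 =(0 3 7)(1 13 11)(9 14 12)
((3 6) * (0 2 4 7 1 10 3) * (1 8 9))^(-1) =(0 6 3 10 1 9 8 7 4 2)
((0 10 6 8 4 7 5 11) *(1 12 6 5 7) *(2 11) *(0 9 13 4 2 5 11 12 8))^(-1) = (0 6 12 2 8 1 4 13 9 11 10)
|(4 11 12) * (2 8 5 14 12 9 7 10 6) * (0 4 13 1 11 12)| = 14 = |(0 4 12 13 1 11 9 7 10 6 2 8 5 14)|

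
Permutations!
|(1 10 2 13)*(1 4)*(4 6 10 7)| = |(1 7 4)(2 13 6 10)| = 12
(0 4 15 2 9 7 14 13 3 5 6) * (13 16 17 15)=(0 4 13 3 5 6)(2 9 7 14 16 17 15)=[4, 1, 9, 5, 13, 6, 0, 14, 8, 7, 10, 11, 12, 3, 16, 2, 17, 15]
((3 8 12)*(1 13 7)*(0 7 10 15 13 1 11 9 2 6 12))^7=(0 3 6 9 7 8 12 2 11)(10 15 13)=((0 7 11 9 2 6 12 3 8)(10 15 13))^7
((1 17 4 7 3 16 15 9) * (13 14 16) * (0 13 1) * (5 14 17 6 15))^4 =((0 13 17 4 7 3 1 6 15 9)(5 14 16))^4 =(0 7 15 17 1)(3 9 4 6 13)(5 14 16)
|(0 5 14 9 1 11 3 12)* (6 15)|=8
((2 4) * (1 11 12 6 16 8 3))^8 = ((1 11 12 6 16 8 3)(2 4))^8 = (1 11 12 6 16 8 3)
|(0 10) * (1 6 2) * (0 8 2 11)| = 7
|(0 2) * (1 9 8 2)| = 5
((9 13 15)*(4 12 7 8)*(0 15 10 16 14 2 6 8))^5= ((0 15 9 13 10 16 14 2 6 8 4 12 7))^5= (0 16 4 9 2 7 10 8 15 14 12 13 6)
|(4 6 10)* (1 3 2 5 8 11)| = 6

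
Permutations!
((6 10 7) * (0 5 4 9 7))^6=((0 5 4 9 7 6 10))^6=(0 10 6 7 9 4 5)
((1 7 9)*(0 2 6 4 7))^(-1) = (0 1 9 7 4 6 2)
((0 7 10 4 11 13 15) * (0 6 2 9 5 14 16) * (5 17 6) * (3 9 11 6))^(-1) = ((0 7 10 4 6 2 11 13 15 5 14 16)(3 9 17))^(-1) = (0 16 14 5 15 13 11 2 6 4 10 7)(3 17 9)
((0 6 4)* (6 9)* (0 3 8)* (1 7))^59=(0 8 3 4 6 9)(1 7)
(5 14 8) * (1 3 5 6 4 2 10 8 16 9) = (1 3 5 14 16 9)(2 10 8 6 4) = [0, 3, 10, 5, 2, 14, 4, 7, 6, 1, 8, 11, 12, 13, 16, 15, 9]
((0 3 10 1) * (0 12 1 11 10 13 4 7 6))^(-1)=(0 6 7 4 13 3)(1 12)(10 11)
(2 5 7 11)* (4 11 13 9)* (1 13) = (1 13 9 4 11 2 5 7) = [0, 13, 5, 3, 11, 7, 6, 1, 8, 4, 10, 2, 12, 9]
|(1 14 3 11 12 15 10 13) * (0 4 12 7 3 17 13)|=60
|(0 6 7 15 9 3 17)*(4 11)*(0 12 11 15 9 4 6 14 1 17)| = 10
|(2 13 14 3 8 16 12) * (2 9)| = 8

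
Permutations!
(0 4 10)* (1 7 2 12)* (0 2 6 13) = (0 4 10 2 12 1 7 6 13) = [4, 7, 12, 3, 10, 5, 13, 6, 8, 9, 2, 11, 1, 0]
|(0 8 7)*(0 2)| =4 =|(0 8 7 2)|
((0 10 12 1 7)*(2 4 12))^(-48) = ((0 10 2 4 12 1 7))^(-48) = (0 10 2 4 12 1 7)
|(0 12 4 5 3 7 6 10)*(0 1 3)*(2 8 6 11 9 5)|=|(0 12 4 2 8 6 10 1 3 7 11 9 5)|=13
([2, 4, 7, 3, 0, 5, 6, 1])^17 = [7, 0, 1, 3, 2, 5, 6, 4]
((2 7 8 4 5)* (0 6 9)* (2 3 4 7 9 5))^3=(0 3 9 5 2 6 4)(7 8)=((0 6 5 3 4 2 9)(7 8))^3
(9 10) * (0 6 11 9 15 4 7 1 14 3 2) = (0 6 11 9 10 15 4 7 1 14 3 2) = [6, 14, 0, 2, 7, 5, 11, 1, 8, 10, 15, 9, 12, 13, 3, 4]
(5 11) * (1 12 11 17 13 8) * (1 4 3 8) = [0, 12, 2, 8, 3, 17, 6, 7, 4, 9, 10, 5, 11, 1, 14, 15, 16, 13] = (1 12 11 5 17 13)(3 8 4)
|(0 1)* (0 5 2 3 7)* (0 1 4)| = 10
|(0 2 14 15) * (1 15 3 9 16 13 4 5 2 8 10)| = |(0 8 10 1 15)(2 14 3 9 16 13 4 5)| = 40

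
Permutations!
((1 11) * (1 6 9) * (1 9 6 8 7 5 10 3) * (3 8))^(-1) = (1 3 11)(5 7 8 10)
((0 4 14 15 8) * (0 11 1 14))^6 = (1 14 15 8 11)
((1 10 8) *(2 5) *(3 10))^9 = ((1 3 10 8)(2 5))^9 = (1 3 10 8)(2 5)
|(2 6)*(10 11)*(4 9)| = |(2 6)(4 9)(10 11)| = 2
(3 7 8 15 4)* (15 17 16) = (3 7 8 17 16 15 4) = [0, 1, 2, 7, 3, 5, 6, 8, 17, 9, 10, 11, 12, 13, 14, 4, 15, 16]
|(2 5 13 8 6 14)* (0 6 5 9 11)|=|(0 6 14 2 9 11)(5 13 8)|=6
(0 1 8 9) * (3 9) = (0 1 8 3 9) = [1, 8, 2, 9, 4, 5, 6, 7, 3, 0]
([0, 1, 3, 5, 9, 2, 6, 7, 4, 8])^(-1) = (2 5 3)(4 8 9)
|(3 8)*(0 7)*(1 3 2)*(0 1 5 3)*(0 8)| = 7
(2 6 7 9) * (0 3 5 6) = [3, 1, 0, 5, 4, 6, 7, 9, 8, 2] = (0 3 5 6 7 9 2)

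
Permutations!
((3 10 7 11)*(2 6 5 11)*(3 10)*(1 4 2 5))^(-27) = (1 4 2 6)(5 11 10 7)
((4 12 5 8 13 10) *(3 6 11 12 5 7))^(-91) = (3 7 12 11 6)(4 10 13 8 5) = ((3 6 11 12 7)(4 5 8 13 10))^(-91)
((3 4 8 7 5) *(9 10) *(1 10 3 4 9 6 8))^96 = ((1 10 6 8 7 5 4)(3 9))^96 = (1 5 8 10 4 7 6)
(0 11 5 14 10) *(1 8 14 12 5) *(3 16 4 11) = (0 3 16 4 11 1 8 14 10)(5 12) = [3, 8, 2, 16, 11, 12, 6, 7, 14, 9, 0, 1, 5, 13, 10, 15, 4]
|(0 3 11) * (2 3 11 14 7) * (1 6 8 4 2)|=8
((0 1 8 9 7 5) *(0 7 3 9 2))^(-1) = (0 2 8 1)(3 9)(5 7)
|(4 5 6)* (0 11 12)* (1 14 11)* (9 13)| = |(0 1 14 11 12)(4 5 6)(9 13)| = 30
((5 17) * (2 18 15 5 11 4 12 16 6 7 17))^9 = (2 18 15 5)(4 16 7 11 12 6 17)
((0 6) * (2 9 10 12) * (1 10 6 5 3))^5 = ((0 5 3 1 10 12 2 9 6))^5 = (0 12 5 2 3 9 1 6 10)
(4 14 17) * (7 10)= (4 14 17)(7 10)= [0, 1, 2, 3, 14, 5, 6, 10, 8, 9, 7, 11, 12, 13, 17, 15, 16, 4]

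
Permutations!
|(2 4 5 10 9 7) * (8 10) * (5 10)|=10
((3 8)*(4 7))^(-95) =(3 8)(4 7)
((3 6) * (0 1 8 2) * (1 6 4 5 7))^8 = ((0 6 3 4 5 7 1 8 2))^8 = (0 2 8 1 7 5 4 3 6)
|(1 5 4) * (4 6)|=4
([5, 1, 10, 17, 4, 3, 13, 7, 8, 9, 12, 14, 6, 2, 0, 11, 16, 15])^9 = (0 3 15 14 5 17 11)(2 13 6 12 10)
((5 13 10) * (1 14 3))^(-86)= (1 14 3)(5 13 10)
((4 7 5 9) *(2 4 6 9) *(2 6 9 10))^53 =((2 4 7 5 6 10))^53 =(2 10 6 5 7 4)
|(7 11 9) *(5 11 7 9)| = 2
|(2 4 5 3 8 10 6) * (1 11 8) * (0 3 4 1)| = |(0 3)(1 11 8 10 6 2)(4 5)| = 6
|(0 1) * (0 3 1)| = |(1 3)| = 2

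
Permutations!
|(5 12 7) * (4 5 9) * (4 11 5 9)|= 6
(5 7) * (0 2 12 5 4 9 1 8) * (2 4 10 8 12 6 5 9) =(0 4 2 6 5 7 10 8)(1 12 9) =[4, 12, 6, 3, 2, 7, 5, 10, 0, 1, 8, 11, 9]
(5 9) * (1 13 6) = [0, 13, 2, 3, 4, 9, 1, 7, 8, 5, 10, 11, 12, 6] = (1 13 6)(5 9)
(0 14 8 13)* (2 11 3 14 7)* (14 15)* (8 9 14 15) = [7, 1, 11, 8, 4, 5, 6, 2, 13, 14, 10, 3, 12, 0, 9, 15] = (15)(0 7 2 11 3 8 13)(9 14)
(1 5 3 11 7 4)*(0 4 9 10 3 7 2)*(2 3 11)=(0 4 1 5 7 9 10 11 3 2)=[4, 5, 0, 2, 1, 7, 6, 9, 8, 10, 11, 3]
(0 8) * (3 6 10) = (0 8)(3 6 10) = [8, 1, 2, 6, 4, 5, 10, 7, 0, 9, 3]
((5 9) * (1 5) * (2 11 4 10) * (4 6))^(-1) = ((1 5 9)(2 11 6 4 10))^(-1) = (1 9 5)(2 10 4 6 11)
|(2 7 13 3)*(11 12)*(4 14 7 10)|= 14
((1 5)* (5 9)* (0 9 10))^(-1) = (0 10 1 5 9)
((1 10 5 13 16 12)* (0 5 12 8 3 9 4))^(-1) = (0 4 9 3 8 16 13 5)(1 12 10)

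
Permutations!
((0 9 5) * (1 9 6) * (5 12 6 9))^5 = ((0 9 12 6 1 5))^5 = (0 5 1 6 12 9)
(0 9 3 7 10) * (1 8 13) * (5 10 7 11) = (0 9 3 11 5 10)(1 8 13) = [9, 8, 2, 11, 4, 10, 6, 7, 13, 3, 0, 5, 12, 1]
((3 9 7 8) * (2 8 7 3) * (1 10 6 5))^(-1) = (1 5 6 10)(2 8)(3 9)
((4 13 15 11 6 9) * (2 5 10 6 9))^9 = (2 5 10 6)(4 9 11 15 13)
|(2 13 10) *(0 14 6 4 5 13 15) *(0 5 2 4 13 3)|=|(0 14 6 13 10 4 2 15 5 3)|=10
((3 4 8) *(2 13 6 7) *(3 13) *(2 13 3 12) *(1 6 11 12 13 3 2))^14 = (1 4 11 7 2)(3 13 6 8 12)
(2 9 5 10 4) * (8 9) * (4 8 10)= (2 10 8 9 5 4)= [0, 1, 10, 3, 2, 4, 6, 7, 9, 5, 8]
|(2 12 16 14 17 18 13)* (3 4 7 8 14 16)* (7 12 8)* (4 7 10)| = |(2 8 14 17 18 13)(3 7 10 4 12)| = 30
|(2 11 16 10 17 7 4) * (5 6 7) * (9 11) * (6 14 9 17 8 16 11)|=|(2 17 5 14 9 6 7 4)(8 16 10)|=24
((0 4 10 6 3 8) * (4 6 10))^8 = (10)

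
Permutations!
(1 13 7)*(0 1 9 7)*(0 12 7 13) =(0 1)(7 9 13 12) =[1, 0, 2, 3, 4, 5, 6, 9, 8, 13, 10, 11, 7, 12]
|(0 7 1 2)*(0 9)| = |(0 7 1 2 9)| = 5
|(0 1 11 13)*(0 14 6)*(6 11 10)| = |(0 1 10 6)(11 13 14)| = 12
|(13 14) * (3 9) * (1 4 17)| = |(1 4 17)(3 9)(13 14)| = 6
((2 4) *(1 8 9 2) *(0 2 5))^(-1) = (0 5 9 8 1 4 2)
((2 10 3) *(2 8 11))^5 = ((2 10 3 8 11))^5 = (11)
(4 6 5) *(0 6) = (0 6 5 4) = [6, 1, 2, 3, 0, 4, 5]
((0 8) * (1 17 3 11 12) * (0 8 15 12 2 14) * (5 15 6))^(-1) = ((0 6 5 15 12 1 17 3 11 2 14))^(-1) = (0 14 2 11 3 17 1 12 15 5 6)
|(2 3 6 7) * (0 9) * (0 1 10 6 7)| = |(0 9 1 10 6)(2 3 7)| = 15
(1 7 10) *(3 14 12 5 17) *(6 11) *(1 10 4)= (1 7 4)(3 14 12 5 17)(6 11)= [0, 7, 2, 14, 1, 17, 11, 4, 8, 9, 10, 6, 5, 13, 12, 15, 16, 3]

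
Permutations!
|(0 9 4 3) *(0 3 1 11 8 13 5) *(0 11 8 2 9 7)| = 8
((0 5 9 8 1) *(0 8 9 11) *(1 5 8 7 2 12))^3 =(0 11 5 8)(1 12 2 7)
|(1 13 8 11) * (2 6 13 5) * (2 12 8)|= |(1 5 12 8 11)(2 6 13)|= 15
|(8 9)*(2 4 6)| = 6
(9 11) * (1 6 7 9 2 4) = (1 6 7 9 11 2 4) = [0, 6, 4, 3, 1, 5, 7, 9, 8, 11, 10, 2]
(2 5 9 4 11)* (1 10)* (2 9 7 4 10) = (1 2 5 7 4 11 9 10) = [0, 2, 5, 3, 11, 7, 6, 4, 8, 10, 1, 9]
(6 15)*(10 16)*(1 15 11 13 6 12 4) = (1 15 12 4)(6 11 13)(10 16) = [0, 15, 2, 3, 1, 5, 11, 7, 8, 9, 16, 13, 4, 6, 14, 12, 10]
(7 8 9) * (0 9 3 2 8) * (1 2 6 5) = (0 9 7)(1 2 8 3 6 5) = [9, 2, 8, 6, 4, 1, 5, 0, 3, 7]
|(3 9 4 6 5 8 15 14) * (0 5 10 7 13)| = 12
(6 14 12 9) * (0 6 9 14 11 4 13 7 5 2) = (0 6 11 4 13 7 5 2)(12 14) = [6, 1, 0, 3, 13, 2, 11, 5, 8, 9, 10, 4, 14, 7, 12]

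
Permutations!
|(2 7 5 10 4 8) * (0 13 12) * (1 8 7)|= |(0 13 12)(1 8 2)(4 7 5 10)|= 12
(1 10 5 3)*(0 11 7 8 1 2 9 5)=(0 11 7 8 1 10)(2 9 5 3)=[11, 10, 9, 2, 4, 3, 6, 8, 1, 5, 0, 7]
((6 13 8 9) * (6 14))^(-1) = ((6 13 8 9 14))^(-1) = (6 14 9 8 13)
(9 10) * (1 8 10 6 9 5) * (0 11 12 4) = [11, 8, 2, 3, 0, 1, 9, 7, 10, 6, 5, 12, 4] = (0 11 12 4)(1 8 10 5)(6 9)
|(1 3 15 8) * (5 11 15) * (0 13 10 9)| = 12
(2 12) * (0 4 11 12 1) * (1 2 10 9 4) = (0 1)(4 11 12 10 9) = [1, 0, 2, 3, 11, 5, 6, 7, 8, 4, 9, 12, 10]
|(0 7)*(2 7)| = 3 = |(0 2 7)|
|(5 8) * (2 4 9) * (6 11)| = 6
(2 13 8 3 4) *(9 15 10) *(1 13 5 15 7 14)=[0, 13, 5, 4, 2, 15, 6, 14, 3, 7, 9, 11, 12, 8, 1, 10]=(1 13 8 3 4 2 5 15 10 9 7 14)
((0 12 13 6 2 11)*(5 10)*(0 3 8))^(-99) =(0 11 13 8 2 12 3 6)(5 10)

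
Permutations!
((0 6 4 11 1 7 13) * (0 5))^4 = (0 1)(4 13)(5 11)(6 7)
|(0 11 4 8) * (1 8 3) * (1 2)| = 7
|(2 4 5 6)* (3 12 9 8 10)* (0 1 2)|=30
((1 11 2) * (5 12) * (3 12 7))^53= ((1 11 2)(3 12 5 7))^53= (1 2 11)(3 12 5 7)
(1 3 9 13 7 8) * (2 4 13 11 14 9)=(1 3 2 4 13 7 8)(9 11 14)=[0, 3, 4, 2, 13, 5, 6, 8, 1, 11, 10, 14, 12, 7, 9]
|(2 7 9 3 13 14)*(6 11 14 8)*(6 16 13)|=|(2 7 9 3 6 11 14)(8 16 13)|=21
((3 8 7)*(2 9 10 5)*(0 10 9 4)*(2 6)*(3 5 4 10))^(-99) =(10)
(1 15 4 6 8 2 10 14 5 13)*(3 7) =(1 15 4 6 8 2 10 14 5 13)(3 7) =[0, 15, 10, 7, 6, 13, 8, 3, 2, 9, 14, 11, 12, 1, 5, 4]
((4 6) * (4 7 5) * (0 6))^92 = ((0 6 7 5 4))^92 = (0 7 4 6 5)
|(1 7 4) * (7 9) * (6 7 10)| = |(1 9 10 6 7 4)| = 6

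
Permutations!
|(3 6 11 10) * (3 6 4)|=|(3 4)(6 11 10)|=6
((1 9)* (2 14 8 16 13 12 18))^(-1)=((1 9)(2 14 8 16 13 12 18))^(-1)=(1 9)(2 18 12 13 16 8 14)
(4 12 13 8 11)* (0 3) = [3, 1, 2, 0, 12, 5, 6, 7, 11, 9, 10, 4, 13, 8] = (0 3)(4 12 13 8 11)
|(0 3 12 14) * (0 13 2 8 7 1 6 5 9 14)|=|(0 3 12)(1 6 5 9 14 13 2 8 7)|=9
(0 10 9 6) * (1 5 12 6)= (0 10 9 1 5 12 6)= [10, 5, 2, 3, 4, 12, 0, 7, 8, 1, 9, 11, 6]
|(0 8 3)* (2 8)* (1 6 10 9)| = 4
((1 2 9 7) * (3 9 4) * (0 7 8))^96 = ((0 7 1 2 4 3 9 8))^96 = (9)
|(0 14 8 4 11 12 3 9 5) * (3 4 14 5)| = 6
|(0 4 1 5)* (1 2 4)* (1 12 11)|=10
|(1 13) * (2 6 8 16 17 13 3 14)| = 9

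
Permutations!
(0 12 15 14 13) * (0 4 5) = (0 12 15 14 13 4 5) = [12, 1, 2, 3, 5, 0, 6, 7, 8, 9, 10, 11, 15, 4, 13, 14]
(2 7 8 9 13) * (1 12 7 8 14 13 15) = (1 12 7 14 13 2 8 9 15) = [0, 12, 8, 3, 4, 5, 6, 14, 9, 15, 10, 11, 7, 2, 13, 1]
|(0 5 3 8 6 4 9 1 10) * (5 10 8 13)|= 30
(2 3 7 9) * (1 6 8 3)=(1 6 8 3 7 9 2)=[0, 6, 1, 7, 4, 5, 8, 9, 3, 2]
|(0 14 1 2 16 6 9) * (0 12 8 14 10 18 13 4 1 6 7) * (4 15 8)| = 15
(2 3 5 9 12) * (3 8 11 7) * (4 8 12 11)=[0, 1, 12, 5, 8, 9, 6, 3, 4, 11, 10, 7, 2]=(2 12)(3 5 9 11 7)(4 8)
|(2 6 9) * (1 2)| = 4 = |(1 2 6 9)|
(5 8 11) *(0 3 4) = (0 3 4)(5 8 11) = [3, 1, 2, 4, 0, 8, 6, 7, 11, 9, 10, 5]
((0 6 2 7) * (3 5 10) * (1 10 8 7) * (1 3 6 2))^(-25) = (0 7 8 5 3 2)(1 6 10)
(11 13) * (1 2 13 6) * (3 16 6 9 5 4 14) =(1 2 13 11 9 5 4 14 3 16 6) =[0, 2, 13, 16, 14, 4, 1, 7, 8, 5, 10, 9, 12, 11, 3, 15, 6]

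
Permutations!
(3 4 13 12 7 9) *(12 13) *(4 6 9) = (13)(3 6 9)(4 12 7) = [0, 1, 2, 6, 12, 5, 9, 4, 8, 3, 10, 11, 7, 13]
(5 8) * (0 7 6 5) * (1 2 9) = (0 7 6 5 8)(1 2 9) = [7, 2, 9, 3, 4, 8, 5, 6, 0, 1]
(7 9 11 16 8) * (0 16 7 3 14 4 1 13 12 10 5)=[16, 13, 2, 14, 1, 0, 6, 9, 3, 11, 5, 7, 10, 12, 4, 15, 8]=(0 16 8 3 14 4 1 13 12 10 5)(7 9 11)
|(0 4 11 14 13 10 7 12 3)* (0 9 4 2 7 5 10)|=|(0 2 7 12 3 9 4 11 14 13)(5 10)|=10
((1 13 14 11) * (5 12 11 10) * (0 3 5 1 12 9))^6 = (0 5)(1 14)(3 9)(10 13)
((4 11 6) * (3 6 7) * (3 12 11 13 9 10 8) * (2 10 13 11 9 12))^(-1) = (2 7 11 4 6 3 8 10)(9 12 13)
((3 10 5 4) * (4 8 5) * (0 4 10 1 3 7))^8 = ((10)(0 4 7)(1 3)(5 8))^8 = (10)(0 7 4)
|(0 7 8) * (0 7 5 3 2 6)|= |(0 5 3 2 6)(7 8)|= 10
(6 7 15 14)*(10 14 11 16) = [0, 1, 2, 3, 4, 5, 7, 15, 8, 9, 14, 16, 12, 13, 6, 11, 10] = (6 7 15 11 16 10 14)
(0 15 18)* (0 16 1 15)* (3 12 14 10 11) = (1 15 18 16)(3 12 14 10 11) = [0, 15, 2, 12, 4, 5, 6, 7, 8, 9, 11, 3, 14, 13, 10, 18, 1, 17, 16]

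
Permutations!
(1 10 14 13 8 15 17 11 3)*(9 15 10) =(1 9 15 17 11 3)(8 10 14 13) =[0, 9, 2, 1, 4, 5, 6, 7, 10, 15, 14, 3, 12, 8, 13, 17, 16, 11]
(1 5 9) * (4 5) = (1 4 5 9) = [0, 4, 2, 3, 5, 9, 6, 7, 8, 1]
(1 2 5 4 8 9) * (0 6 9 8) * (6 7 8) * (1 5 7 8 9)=[8, 2, 7, 3, 0, 4, 1, 9, 6, 5]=(0 8 6 1 2 7 9 5 4)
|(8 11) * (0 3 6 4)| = |(0 3 6 4)(8 11)| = 4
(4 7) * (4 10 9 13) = (4 7 10 9 13) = [0, 1, 2, 3, 7, 5, 6, 10, 8, 13, 9, 11, 12, 4]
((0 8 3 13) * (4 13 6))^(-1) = (0 13 4 6 3 8)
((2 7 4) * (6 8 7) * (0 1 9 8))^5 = (0 4 9 6 7 1 2 8)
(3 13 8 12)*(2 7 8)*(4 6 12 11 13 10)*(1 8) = (1 8 11 13 2 7)(3 10 4 6 12) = [0, 8, 7, 10, 6, 5, 12, 1, 11, 9, 4, 13, 3, 2]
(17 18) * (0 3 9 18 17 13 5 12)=(0 3 9 18 13 5 12)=[3, 1, 2, 9, 4, 12, 6, 7, 8, 18, 10, 11, 0, 5, 14, 15, 16, 17, 13]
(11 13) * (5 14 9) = (5 14 9)(11 13) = [0, 1, 2, 3, 4, 14, 6, 7, 8, 5, 10, 13, 12, 11, 9]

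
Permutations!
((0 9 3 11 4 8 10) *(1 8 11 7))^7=(4 11)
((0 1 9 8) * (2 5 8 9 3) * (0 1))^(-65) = ((9)(1 3 2 5 8))^(-65) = (9)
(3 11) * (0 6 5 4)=(0 6 5 4)(3 11)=[6, 1, 2, 11, 0, 4, 5, 7, 8, 9, 10, 3]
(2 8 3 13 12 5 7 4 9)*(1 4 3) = (1 4 9 2 8)(3 13 12 5 7) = [0, 4, 8, 13, 9, 7, 6, 3, 1, 2, 10, 11, 5, 12]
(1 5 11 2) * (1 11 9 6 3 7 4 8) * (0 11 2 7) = (0 11 7 4 8 1 5 9 6 3) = [11, 5, 2, 0, 8, 9, 3, 4, 1, 6, 10, 7]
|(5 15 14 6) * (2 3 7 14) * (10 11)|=|(2 3 7 14 6 5 15)(10 11)|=14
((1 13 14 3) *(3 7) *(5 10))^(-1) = ((1 13 14 7 3)(5 10))^(-1) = (1 3 7 14 13)(5 10)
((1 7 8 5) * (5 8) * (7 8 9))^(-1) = ((1 8 9 7 5))^(-1) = (1 5 7 9 8)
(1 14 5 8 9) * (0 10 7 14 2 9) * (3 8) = (0 10 7 14 5 3 8)(1 2 9) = [10, 2, 9, 8, 4, 3, 6, 14, 0, 1, 7, 11, 12, 13, 5]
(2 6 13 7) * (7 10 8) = (2 6 13 10 8 7) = [0, 1, 6, 3, 4, 5, 13, 2, 7, 9, 8, 11, 12, 10]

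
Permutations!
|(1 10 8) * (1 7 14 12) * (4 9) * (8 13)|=14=|(1 10 13 8 7 14 12)(4 9)|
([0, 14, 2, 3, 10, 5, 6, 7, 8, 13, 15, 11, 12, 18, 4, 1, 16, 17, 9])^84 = [0, 15, 2, 3, 14, 5, 6, 7, 8, 9, 4, 11, 12, 13, 1, 10, 16, 17, 18]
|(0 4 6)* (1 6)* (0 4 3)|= 6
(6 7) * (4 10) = (4 10)(6 7) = [0, 1, 2, 3, 10, 5, 7, 6, 8, 9, 4]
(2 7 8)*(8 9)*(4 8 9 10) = (2 7 10 4 8) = [0, 1, 7, 3, 8, 5, 6, 10, 2, 9, 4]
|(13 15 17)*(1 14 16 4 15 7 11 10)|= 10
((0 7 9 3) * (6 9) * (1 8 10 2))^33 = (0 9 7 3 6)(1 8 10 2)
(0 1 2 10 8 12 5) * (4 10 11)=(0 1 2 11 4 10 8 12 5)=[1, 2, 11, 3, 10, 0, 6, 7, 12, 9, 8, 4, 5]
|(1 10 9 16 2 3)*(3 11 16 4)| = 15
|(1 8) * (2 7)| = 2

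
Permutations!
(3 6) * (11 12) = (3 6)(11 12) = [0, 1, 2, 6, 4, 5, 3, 7, 8, 9, 10, 12, 11]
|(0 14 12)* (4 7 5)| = |(0 14 12)(4 7 5)| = 3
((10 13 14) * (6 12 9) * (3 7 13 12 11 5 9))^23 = (3 12 10 14 13 7)(5 11 6 9)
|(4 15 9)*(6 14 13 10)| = |(4 15 9)(6 14 13 10)| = 12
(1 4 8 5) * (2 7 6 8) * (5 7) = [0, 4, 5, 3, 2, 1, 8, 6, 7] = (1 4 2 5)(6 8 7)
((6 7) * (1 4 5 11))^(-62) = ((1 4 5 11)(6 7))^(-62) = (1 5)(4 11)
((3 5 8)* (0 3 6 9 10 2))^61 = (0 9 5 2 6 3 10 8)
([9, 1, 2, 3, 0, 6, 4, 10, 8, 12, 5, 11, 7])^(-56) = [0, 1, 2, 3, 4, 5, 6, 7, 8, 9, 10, 11, 12]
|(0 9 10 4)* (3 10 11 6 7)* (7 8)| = |(0 9 11 6 8 7 3 10 4)| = 9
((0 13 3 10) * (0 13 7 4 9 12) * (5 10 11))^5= ((0 7 4 9 12)(3 11 5 10 13))^5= (13)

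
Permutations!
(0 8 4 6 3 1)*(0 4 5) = [8, 4, 2, 1, 6, 0, 3, 7, 5] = (0 8 5)(1 4 6 3)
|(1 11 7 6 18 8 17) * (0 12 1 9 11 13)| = 28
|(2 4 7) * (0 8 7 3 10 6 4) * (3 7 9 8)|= |(0 3 10 6 4 7 2)(8 9)|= 14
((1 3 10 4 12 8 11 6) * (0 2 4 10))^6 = ((0 2 4 12 8 11 6 1 3))^6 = (0 6 12)(1 8 2)(3 11 4)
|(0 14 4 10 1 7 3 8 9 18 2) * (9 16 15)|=13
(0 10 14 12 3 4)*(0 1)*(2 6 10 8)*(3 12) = (0 8 2 6 10 14 3 4 1) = [8, 0, 6, 4, 1, 5, 10, 7, 2, 9, 14, 11, 12, 13, 3]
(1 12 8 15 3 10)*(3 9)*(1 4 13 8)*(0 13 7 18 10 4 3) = (0 13 8 15 9)(1 12)(3 4 7 18 10) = [13, 12, 2, 4, 7, 5, 6, 18, 15, 0, 3, 11, 1, 8, 14, 9, 16, 17, 10]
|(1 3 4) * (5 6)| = |(1 3 4)(5 6)| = 6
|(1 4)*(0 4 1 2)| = 3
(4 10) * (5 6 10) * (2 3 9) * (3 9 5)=(2 9)(3 5 6 10 4)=[0, 1, 9, 5, 3, 6, 10, 7, 8, 2, 4]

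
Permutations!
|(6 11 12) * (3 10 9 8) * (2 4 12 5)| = |(2 4 12 6 11 5)(3 10 9 8)| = 12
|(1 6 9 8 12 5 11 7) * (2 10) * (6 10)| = 10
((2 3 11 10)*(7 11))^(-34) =((2 3 7 11 10))^(-34) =(2 3 7 11 10)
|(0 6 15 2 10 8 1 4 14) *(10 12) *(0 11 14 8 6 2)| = |(0 2 12 10 6 15)(1 4 8)(11 14)| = 6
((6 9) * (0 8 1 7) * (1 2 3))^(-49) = ((0 8 2 3 1 7)(6 9))^(-49) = (0 7 1 3 2 8)(6 9)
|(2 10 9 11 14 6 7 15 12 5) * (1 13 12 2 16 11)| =13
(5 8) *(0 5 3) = (0 5 8 3) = [5, 1, 2, 0, 4, 8, 6, 7, 3]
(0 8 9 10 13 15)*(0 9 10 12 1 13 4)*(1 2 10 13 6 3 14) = (0 8 13 15 9 12 2 10 4)(1 6 3 14) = [8, 6, 10, 14, 0, 5, 3, 7, 13, 12, 4, 11, 2, 15, 1, 9]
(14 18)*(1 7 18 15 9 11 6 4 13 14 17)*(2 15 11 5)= (1 7 18 17)(2 15 9 5)(4 13 14 11 6)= [0, 7, 15, 3, 13, 2, 4, 18, 8, 5, 10, 6, 12, 14, 11, 9, 16, 1, 17]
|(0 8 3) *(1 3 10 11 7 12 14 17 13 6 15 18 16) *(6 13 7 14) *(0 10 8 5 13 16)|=|(0 5 13 16 1 3 10 11 14 17 7 12 6 15 18)|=15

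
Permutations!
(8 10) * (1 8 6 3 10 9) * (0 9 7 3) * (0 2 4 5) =(0 9 1 8 7 3 10 6 2 4 5) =[9, 8, 4, 10, 5, 0, 2, 3, 7, 1, 6]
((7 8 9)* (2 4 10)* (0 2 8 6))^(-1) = (0 6 7 9 8 10 4 2) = ((0 2 4 10 8 9 7 6))^(-1)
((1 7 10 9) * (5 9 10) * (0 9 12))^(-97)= (0 12 5 7 1 9)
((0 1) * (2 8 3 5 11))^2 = ((0 1)(2 8 3 5 11))^2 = (2 3 11 8 5)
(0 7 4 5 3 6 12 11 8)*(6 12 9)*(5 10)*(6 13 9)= (0 7 4 10 5 3 12 11 8)(9 13)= [7, 1, 2, 12, 10, 3, 6, 4, 0, 13, 5, 8, 11, 9]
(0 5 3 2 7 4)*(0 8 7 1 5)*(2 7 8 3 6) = (8)(1 5 6 2)(3 7 4) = [0, 5, 1, 7, 3, 6, 2, 4, 8]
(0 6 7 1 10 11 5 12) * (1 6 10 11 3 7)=(0 10 3 7 6 1 11 5 12)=[10, 11, 2, 7, 4, 12, 1, 6, 8, 9, 3, 5, 0]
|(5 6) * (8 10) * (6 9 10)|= 5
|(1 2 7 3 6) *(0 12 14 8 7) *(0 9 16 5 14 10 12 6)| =22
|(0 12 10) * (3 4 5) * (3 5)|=6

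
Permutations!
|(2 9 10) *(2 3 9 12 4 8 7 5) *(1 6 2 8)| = 15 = |(1 6 2 12 4)(3 9 10)(5 8 7)|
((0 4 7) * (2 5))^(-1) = (0 7 4)(2 5) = ((0 4 7)(2 5))^(-1)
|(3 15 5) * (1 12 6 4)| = 12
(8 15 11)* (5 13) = [0, 1, 2, 3, 4, 13, 6, 7, 15, 9, 10, 8, 12, 5, 14, 11] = (5 13)(8 15 11)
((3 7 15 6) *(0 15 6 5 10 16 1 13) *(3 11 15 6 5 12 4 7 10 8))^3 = (0 15 7 3 1 6 12 5 10 13 11 4 8 16) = ((0 6 11 15 12 4 7 5 8 3 10 16 1 13))^3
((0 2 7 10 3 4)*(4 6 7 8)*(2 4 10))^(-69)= (0 4)(2 3)(6 8)(7 10)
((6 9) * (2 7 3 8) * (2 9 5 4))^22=((2 7 3 8 9 6 5 4))^22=(2 5 9 3)(4 6 8 7)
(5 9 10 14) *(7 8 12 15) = (5 9 10 14)(7 8 12 15) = [0, 1, 2, 3, 4, 9, 6, 8, 12, 10, 14, 11, 15, 13, 5, 7]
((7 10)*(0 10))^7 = (0 10 7)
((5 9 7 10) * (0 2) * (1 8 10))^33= (0 2)(1 5)(7 10)(8 9)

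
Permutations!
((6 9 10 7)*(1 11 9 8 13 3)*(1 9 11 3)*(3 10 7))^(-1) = (1 13 8 6 7 9 3 10)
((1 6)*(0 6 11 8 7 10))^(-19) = (0 1 8 10 6 11 7)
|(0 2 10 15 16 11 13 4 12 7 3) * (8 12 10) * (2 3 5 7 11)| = 18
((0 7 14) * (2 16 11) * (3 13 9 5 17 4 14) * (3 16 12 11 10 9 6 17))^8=((0 7 16 10 9 5 3 13 6 17 4 14)(2 12 11))^8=(0 6 9)(2 11 12)(3 16 4)(5 7 17)(10 14 13)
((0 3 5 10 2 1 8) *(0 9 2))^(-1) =(0 10 5 3)(1 2 9 8) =((0 3 5 10)(1 8 9 2))^(-1)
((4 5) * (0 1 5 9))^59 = ((0 1 5 4 9))^59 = (0 9 4 5 1)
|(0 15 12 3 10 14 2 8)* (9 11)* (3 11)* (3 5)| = |(0 15 12 11 9 5 3 10 14 2 8)| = 11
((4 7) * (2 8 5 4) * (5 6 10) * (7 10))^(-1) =((2 8 6 7)(4 10 5))^(-1) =(2 7 6 8)(4 5 10)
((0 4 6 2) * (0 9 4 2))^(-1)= ((0 2 9 4 6))^(-1)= (0 6 4 9 2)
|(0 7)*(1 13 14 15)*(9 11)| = 4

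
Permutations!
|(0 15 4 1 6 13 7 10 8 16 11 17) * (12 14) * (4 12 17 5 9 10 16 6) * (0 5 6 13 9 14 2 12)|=|(0 15)(1 4)(2 12)(5 14 17)(6 9 10 8 13 7 16 11)|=24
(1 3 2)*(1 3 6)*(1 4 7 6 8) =[0, 8, 3, 2, 7, 5, 4, 6, 1] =(1 8)(2 3)(4 7 6)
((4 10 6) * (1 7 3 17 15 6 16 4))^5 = (1 6 15 17 3 7)(4 16 10)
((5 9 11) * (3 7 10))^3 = (11)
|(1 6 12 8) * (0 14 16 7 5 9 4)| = |(0 14 16 7 5 9 4)(1 6 12 8)| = 28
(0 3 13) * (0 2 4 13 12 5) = (0 3 12 5)(2 4 13) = [3, 1, 4, 12, 13, 0, 6, 7, 8, 9, 10, 11, 5, 2]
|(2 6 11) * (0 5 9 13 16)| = 15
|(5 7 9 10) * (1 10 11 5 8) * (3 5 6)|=6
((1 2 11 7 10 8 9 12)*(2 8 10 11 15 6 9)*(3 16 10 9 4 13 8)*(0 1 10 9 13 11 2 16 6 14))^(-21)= (0 14 15 2 7 11 4 6 3 1)(8 12)(9 13)(10 16)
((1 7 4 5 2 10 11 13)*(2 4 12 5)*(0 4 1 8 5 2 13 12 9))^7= (0 9 7 1 5 8 13 4)(2 12 11 10)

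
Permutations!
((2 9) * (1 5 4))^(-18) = (9) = ((1 5 4)(2 9))^(-18)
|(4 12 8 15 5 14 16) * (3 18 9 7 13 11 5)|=|(3 18 9 7 13 11 5 14 16 4 12 8 15)|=13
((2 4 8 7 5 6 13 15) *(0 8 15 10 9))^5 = (0 13 7 9 6 8 10 5)(2 15 4)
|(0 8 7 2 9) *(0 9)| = 4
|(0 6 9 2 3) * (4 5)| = 10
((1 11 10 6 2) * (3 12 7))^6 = ((1 11 10 6 2)(3 12 7))^6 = (12)(1 11 10 6 2)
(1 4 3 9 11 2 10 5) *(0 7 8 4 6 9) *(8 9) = (0 7 9 11 2 10 5 1 6 8 4 3) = [7, 6, 10, 0, 3, 1, 8, 9, 4, 11, 5, 2]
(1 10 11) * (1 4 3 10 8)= (1 8)(3 10 11 4)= [0, 8, 2, 10, 3, 5, 6, 7, 1, 9, 11, 4]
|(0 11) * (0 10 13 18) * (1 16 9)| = |(0 11 10 13 18)(1 16 9)| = 15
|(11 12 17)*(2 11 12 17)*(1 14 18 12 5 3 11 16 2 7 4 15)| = |(1 14 18 12 7 4 15)(2 16)(3 11 17 5)| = 28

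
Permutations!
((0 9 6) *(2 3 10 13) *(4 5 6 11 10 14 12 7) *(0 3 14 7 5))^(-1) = (0 4 7 3 6 5 12 14 2 13 10 11 9)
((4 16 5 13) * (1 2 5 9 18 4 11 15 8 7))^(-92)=((1 2 5 13 11 15 8 7)(4 16 9 18))^(-92)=(18)(1 11)(2 15)(5 8)(7 13)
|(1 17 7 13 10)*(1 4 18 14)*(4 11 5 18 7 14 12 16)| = |(1 17 14)(4 7 13 10 11 5 18 12 16)| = 9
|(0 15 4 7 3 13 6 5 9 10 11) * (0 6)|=|(0 15 4 7 3 13)(5 9 10 11 6)|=30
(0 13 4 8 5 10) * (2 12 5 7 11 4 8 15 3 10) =(0 13 8 7 11 4 15 3 10)(2 12 5) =[13, 1, 12, 10, 15, 2, 6, 11, 7, 9, 0, 4, 5, 8, 14, 3]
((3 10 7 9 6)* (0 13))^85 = ((0 13)(3 10 7 9 6))^85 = (0 13)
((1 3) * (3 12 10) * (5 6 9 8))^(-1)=(1 3 10 12)(5 8 9 6)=((1 12 10 3)(5 6 9 8))^(-1)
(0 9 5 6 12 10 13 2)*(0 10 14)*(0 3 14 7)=[9, 1, 10, 14, 4, 6, 12, 0, 8, 5, 13, 11, 7, 2, 3]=(0 9 5 6 12 7)(2 10 13)(3 14)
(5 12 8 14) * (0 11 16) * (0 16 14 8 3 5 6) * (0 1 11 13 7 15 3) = (16)(0 13 7 15 3 5 12)(1 11 14 6) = [13, 11, 2, 5, 4, 12, 1, 15, 8, 9, 10, 14, 0, 7, 6, 3, 16]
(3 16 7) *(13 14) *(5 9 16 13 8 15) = (3 13 14 8 15 5 9 16 7) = [0, 1, 2, 13, 4, 9, 6, 3, 15, 16, 10, 11, 12, 14, 8, 5, 7]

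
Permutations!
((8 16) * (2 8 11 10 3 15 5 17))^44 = (2 17 5 15 3 10 11 16 8)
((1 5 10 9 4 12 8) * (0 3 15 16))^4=(16)(1 4 5 12 10 8 9)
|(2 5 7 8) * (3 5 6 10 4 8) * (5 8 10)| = |(2 6 5 7 3 8)(4 10)| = 6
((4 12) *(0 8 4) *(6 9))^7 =(0 12 4 8)(6 9)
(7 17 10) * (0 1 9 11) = (0 1 9 11)(7 17 10) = [1, 9, 2, 3, 4, 5, 6, 17, 8, 11, 7, 0, 12, 13, 14, 15, 16, 10]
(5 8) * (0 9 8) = (0 9 8 5) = [9, 1, 2, 3, 4, 0, 6, 7, 5, 8]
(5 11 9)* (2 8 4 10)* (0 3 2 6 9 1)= [3, 0, 8, 2, 10, 11, 9, 7, 4, 5, 6, 1]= (0 3 2 8 4 10 6 9 5 11 1)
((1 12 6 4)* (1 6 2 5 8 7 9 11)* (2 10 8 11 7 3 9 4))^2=((1 12 10 8 3 9 7 4 6 2 5 11))^2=(1 10 3 7 6 5)(2 11 12 8 9 4)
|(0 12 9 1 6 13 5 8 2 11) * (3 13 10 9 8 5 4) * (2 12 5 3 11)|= 12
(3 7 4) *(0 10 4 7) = [10, 1, 2, 0, 3, 5, 6, 7, 8, 9, 4] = (0 10 4 3)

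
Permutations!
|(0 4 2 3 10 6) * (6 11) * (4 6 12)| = |(0 6)(2 3 10 11 12 4)| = 6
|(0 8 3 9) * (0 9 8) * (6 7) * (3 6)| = |(9)(3 8 6 7)| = 4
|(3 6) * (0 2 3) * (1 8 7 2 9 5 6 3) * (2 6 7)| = 15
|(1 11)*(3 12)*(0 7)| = 2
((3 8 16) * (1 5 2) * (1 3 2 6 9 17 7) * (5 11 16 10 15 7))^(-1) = (1 7 15 10 8 3 2 16 11)(5 17 9 6)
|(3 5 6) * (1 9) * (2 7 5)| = 10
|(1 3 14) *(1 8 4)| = 5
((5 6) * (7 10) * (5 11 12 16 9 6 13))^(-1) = (5 13)(6 9 16 12 11)(7 10)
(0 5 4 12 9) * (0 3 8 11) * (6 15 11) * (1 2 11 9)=(0 5 4 12 1 2 11)(3 8 6 15 9)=[5, 2, 11, 8, 12, 4, 15, 7, 6, 3, 10, 0, 1, 13, 14, 9]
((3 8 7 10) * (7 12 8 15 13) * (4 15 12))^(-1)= ((3 12 8 4 15 13 7 10))^(-1)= (3 10 7 13 15 4 8 12)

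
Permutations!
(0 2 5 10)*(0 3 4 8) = [2, 1, 5, 4, 8, 10, 6, 7, 0, 9, 3] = (0 2 5 10 3 4 8)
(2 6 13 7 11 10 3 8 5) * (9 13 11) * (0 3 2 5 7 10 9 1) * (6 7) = (0 3 8 6 11 9 13 10 2 7 1) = [3, 0, 7, 8, 4, 5, 11, 1, 6, 13, 2, 9, 12, 10]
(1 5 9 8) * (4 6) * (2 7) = (1 5 9 8)(2 7)(4 6) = [0, 5, 7, 3, 6, 9, 4, 2, 1, 8]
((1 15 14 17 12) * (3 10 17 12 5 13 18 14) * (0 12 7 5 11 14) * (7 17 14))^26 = (18)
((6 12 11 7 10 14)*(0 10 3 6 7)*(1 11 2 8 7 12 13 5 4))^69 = ((0 10 14 12 2 8 7 3 6 13 5 4 1 11))^69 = (0 11 1 4 5 13 6 3 7 8 2 12 14 10)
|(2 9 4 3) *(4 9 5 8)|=5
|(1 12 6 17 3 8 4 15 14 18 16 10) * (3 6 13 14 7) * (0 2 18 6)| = 55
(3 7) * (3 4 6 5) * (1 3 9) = [0, 3, 2, 7, 6, 9, 5, 4, 8, 1] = (1 3 7 4 6 5 9)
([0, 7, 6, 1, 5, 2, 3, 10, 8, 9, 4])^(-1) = (1 3 6 2 5 4 10 7)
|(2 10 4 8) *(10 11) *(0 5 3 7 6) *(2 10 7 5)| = |(0 2 11 7 6)(3 5)(4 8 10)| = 30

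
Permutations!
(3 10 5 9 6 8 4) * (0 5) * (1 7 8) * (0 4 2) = [5, 7, 0, 10, 3, 9, 1, 8, 2, 6, 4] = (0 5 9 6 1 7 8 2)(3 10 4)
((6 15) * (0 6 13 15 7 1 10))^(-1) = ((0 6 7 1 10)(13 15))^(-1) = (0 10 1 7 6)(13 15)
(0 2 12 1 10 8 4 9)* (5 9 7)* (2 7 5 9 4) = (0 7 9)(1 10 8 2 12)(4 5) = [7, 10, 12, 3, 5, 4, 6, 9, 2, 0, 8, 11, 1]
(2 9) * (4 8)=(2 9)(4 8)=[0, 1, 9, 3, 8, 5, 6, 7, 4, 2]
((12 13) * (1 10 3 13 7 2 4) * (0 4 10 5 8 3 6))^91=(0 12 1 2 8 6 13 4 7 5 10 3)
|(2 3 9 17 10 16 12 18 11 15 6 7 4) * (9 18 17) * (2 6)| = 60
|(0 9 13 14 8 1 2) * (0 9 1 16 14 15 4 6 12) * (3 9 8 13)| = |(0 1 2 8 16 14 13 15 4 6 12)(3 9)| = 22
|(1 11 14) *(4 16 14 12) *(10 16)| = 7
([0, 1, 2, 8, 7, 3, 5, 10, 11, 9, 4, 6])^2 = [0, 1, 2, 11, 10, 8, 3, 4, 6, 9, 7, 5]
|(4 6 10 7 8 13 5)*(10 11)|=|(4 6 11 10 7 8 13 5)|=8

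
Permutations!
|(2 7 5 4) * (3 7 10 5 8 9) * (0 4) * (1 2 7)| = |(0 4 7 8 9 3 1 2 10 5)| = 10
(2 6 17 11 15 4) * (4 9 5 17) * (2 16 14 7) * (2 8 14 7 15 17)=[0, 1, 6, 3, 16, 2, 4, 8, 14, 5, 10, 17, 12, 13, 15, 9, 7, 11]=(2 6 4 16 7 8 14 15 9 5)(11 17)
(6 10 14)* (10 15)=(6 15 10 14)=[0, 1, 2, 3, 4, 5, 15, 7, 8, 9, 14, 11, 12, 13, 6, 10]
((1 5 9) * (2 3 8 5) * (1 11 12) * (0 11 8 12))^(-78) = ((0 11)(1 2 3 12)(5 9 8))^(-78) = (1 3)(2 12)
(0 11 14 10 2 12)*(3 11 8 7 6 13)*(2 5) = (0 8 7 6 13 3 11 14 10 5 2 12) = [8, 1, 12, 11, 4, 2, 13, 6, 7, 9, 5, 14, 0, 3, 10]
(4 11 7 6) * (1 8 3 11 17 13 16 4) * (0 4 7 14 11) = [4, 8, 2, 0, 17, 5, 1, 6, 3, 9, 10, 14, 12, 16, 11, 15, 7, 13] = (0 4 17 13 16 7 6 1 8 3)(11 14)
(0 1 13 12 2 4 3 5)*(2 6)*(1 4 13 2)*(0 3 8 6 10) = (0 4 8 6 1 2 13 12 10)(3 5) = [4, 2, 13, 5, 8, 3, 1, 7, 6, 9, 0, 11, 10, 12]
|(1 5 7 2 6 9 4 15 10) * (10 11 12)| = |(1 5 7 2 6 9 4 15 11 12 10)| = 11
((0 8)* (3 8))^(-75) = (8)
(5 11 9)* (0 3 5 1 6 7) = (0 3 5 11 9 1 6 7) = [3, 6, 2, 5, 4, 11, 7, 0, 8, 1, 10, 9]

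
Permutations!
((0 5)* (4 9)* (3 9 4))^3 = ((0 5)(3 9))^3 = (0 5)(3 9)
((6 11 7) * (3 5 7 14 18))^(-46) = (3 6 18 7 14 5 11)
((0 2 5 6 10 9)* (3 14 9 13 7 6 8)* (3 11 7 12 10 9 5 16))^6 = (0 8 2 11 16 7 3 6 14 9 5)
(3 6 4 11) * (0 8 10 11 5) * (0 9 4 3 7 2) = (0 8 10 11 7 2)(3 6)(4 5 9) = [8, 1, 0, 6, 5, 9, 3, 2, 10, 4, 11, 7]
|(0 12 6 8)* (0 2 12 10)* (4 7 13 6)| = |(0 10)(2 12 4 7 13 6 8)| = 14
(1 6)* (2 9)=(1 6)(2 9)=[0, 6, 9, 3, 4, 5, 1, 7, 8, 2]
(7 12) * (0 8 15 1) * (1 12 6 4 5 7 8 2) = [2, 0, 1, 3, 5, 7, 4, 6, 15, 9, 10, 11, 8, 13, 14, 12] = (0 2 1)(4 5 7 6)(8 15 12)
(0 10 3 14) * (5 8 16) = (0 10 3 14)(5 8 16) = [10, 1, 2, 14, 4, 8, 6, 7, 16, 9, 3, 11, 12, 13, 0, 15, 5]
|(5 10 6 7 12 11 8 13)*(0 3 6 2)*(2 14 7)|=|(0 3 6 2)(5 10 14 7 12 11 8 13)|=8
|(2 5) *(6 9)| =2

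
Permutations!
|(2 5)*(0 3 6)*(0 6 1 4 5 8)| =7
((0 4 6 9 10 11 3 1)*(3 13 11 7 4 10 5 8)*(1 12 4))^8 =(13)(3 12 4 6 9 5 8)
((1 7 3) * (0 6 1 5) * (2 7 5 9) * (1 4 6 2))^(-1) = (0 5 1 9 3 7 2)(4 6)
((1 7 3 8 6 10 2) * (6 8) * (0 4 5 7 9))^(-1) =(0 9 1 2 10 6 3 7 5 4)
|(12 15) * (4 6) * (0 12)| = 6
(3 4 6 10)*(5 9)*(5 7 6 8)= [0, 1, 2, 4, 8, 9, 10, 6, 5, 7, 3]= (3 4 8 5 9 7 6 10)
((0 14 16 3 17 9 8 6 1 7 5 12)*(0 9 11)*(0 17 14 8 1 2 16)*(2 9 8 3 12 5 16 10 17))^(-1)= (0 14 3)(1 9 6 8 12 16 7)(2 11 17 10)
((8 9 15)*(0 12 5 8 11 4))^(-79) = (0 12 5 8 9 15 11 4)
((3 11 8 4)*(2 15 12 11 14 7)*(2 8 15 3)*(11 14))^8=((2 3 11 15 12 14 7 8 4))^8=(2 4 8 7 14 12 15 11 3)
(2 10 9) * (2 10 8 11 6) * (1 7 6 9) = (1 7 6 2 8 11 9 10) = [0, 7, 8, 3, 4, 5, 2, 6, 11, 10, 1, 9]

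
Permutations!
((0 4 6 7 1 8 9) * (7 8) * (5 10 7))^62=((0 4 6 8 9)(1 5 10 7))^62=(0 6 9 4 8)(1 10)(5 7)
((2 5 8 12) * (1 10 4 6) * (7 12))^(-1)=(1 6 4 10)(2 12 7 8 5)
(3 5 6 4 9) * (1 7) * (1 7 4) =[0, 4, 2, 5, 9, 6, 1, 7, 8, 3] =(1 4 9 3 5 6)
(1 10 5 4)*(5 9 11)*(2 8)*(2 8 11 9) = (1 10 2 11 5 4) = [0, 10, 11, 3, 1, 4, 6, 7, 8, 9, 2, 5]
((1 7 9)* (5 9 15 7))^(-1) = (1 9 5)(7 15)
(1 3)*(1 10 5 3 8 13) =(1 8 13)(3 10 5) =[0, 8, 2, 10, 4, 3, 6, 7, 13, 9, 5, 11, 12, 1]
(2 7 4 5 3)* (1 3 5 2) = (1 3)(2 7 4) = [0, 3, 7, 1, 2, 5, 6, 4]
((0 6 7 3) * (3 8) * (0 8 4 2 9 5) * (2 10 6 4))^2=(0 10 7 9)(2 5 4 6)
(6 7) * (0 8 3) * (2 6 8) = (0 2 6 7 8 3) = [2, 1, 6, 0, 4, 5, 7, 8, 3]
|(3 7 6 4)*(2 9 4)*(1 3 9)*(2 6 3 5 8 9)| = 6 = |(1 5 8 9 4 2)(3 7)|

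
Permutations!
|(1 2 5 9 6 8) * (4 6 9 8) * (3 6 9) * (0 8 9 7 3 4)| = |(0 8 1 2 5 9 4 7 3 6)| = 10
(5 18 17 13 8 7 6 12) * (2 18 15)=(2 18 17 13 8 7 6 12 5 15)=[0, 1, 18, 3, 4, 15, 12, 6, 7, 9, 10, 11, 5, 8, 14, 2, 16, 13, 17]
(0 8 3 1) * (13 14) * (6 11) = (0 8 3 1)(6 11)(13 14) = [8, 0, 2, 1, 4, 5, 11, 7, 3, 9, 10, 6, 12, 14, 13]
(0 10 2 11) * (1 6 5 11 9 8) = (0 10 2 9 8 1 6 5 11) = [10, 6, 9, 3, 4, 11, 5, 7, 1, 8, 2, 0]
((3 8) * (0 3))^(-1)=(0 8 3)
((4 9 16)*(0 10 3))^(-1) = (0 3 10)(4 16 9)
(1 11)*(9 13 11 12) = (1 12 9 13 11) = [0, 12, 2, 3, 4, 5, 6, 7, 8, 13, 10, 1, 9, 11]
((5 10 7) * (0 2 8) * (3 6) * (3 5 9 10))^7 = (0 2 8)(3 6 5)(7 9 10)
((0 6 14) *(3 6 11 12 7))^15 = (0 11 12 7 3 6 14)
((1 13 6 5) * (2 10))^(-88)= ((1 13 6 5)(2 10))^(-88)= (13)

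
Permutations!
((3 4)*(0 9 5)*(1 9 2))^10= ((0 2 1 9 5)(3 4))^10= (9)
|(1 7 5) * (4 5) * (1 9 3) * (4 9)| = 4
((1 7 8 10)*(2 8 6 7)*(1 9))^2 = ((1 2 8 10 9)(6 7))^2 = (1 8 9 2 10)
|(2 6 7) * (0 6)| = 4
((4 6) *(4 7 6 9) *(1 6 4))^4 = ((1 6 7 4 9))^4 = (1 9 4 7 6)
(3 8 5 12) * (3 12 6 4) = [0, 1, 2, 8, 3, 6, 4, 7, 5, 9, 10, 11, 12] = (12)(3 8 5 6 4)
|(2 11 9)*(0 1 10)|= |(0 1 10)(2 11 9)|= 3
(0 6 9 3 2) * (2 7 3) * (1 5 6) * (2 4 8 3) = [1, 5, 0, 7, 8, 6, 9, 2, 3, 4] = (0 1 5 6 9 4 8 3 7 2)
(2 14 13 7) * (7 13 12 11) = (2 14 12 11 7) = [0, 1, 14, 3, 4, 5, 6, 2, 8, 9, 10, 7, 11, 13, 12]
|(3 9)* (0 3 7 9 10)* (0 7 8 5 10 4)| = |(0 3 4)(5 10 7 9 8)| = 15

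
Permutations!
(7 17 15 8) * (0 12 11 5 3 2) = [12, 1, 0, 2, 4, 3, 6, 17, 7, 9, 10, 5, 11, 13, 14, 8, 16, 15] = (0 12 11 5 3 2)(7 17 15 8)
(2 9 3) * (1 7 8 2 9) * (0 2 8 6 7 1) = (0 2)(3 9)(6 7) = [2, 1, 0, 9, 4, 5, 7, 6, 8, 3]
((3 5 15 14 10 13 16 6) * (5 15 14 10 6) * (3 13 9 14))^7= ((3 15 10 9 14 6 13 16 5))^7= (3 16 6 9 15 5 13 14 10)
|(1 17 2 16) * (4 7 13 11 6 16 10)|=|(1 17 2 10 4 7 13 11 6 16)|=10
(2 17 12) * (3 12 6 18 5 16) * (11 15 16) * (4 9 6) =[0, 1, 17, 12, 9, 11, 18, 7, 8, 6, 10, 15, 2, 13, 14, 16, 3, 4, 5] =(2 17 4 9 6 18 5 11 15 16 3 12)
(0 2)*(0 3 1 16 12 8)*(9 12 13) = (0 2 3 1 16 13 9 12 8) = [2, 16, 3, 1, 4, 5, 6, 7, 0, 12, 10, 11, 8, 9, 14, 15, 13]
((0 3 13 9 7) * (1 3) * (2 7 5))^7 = (0 7 2 5 9 13 3 1)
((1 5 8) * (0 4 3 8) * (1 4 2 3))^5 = (0 1 8 2 5 4 3) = ((0 2 3 8 4 1 5))^5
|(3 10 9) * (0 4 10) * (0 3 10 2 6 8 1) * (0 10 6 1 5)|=|(0 4 2 1 10 9 6 8 5)|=9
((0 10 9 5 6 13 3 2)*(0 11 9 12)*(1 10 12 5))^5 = (0 12)(1 3 10 2 5 11 6 9 13)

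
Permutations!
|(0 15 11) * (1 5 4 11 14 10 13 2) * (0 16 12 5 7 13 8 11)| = 20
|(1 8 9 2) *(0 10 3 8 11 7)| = 9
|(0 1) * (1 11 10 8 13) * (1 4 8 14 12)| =6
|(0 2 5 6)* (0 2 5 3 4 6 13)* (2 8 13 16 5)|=14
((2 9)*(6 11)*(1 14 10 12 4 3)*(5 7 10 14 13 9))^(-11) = (14)(1 3 4 12 10 7 5 2 9 13)(6 11)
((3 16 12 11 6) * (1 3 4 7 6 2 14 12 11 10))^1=((1 3 16 11 2 14 12 10)(4 7 6))^1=(1 3 16 11 2 14 12 10)(4 7 6)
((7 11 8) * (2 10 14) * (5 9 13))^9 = (14)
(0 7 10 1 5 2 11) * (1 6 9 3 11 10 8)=[7, 5, 10, 11, 4, 2, 9, 8, 1, 3, 6, 0]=(0 7 8 1 5 2 10 6 9 3 11)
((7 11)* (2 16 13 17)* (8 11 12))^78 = (2 13)(7 8)(11 12)(16 17)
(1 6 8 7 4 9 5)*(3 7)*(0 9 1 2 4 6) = [9, 0, 4, 7, 1, 2, 8, 6, 3, 5] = (0 9 5 2 4 1)(3 7 6 8)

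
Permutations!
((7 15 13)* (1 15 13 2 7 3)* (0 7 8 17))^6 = ((0 7 13 3 1 15 2 8 17))^6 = (0 2 3)(1 7 8)(13 17 15)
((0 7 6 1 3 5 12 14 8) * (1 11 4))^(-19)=((0 7 6 11 4 1 3 5 12 14 8))^(-19)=(0 11 3 14 7 4 5 8 6 1 12)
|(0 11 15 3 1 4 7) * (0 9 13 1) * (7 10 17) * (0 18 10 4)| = 11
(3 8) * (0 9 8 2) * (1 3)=(0 9 8 1 3 2)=[9, 3, 0, 2, 4, 5, 6, 7, 1, 8]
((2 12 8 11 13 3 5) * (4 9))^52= ((2 12 8 11 13 3 5)(4 9))^52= (2 11 5 8 3 12 13)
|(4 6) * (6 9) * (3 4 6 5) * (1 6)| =4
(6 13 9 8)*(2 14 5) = (2 14 5)(6 13 9 8) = [0, 1, 14, 3, 4, 2, 13, 7, 6, 8, 10, 11, 12, 9, 5]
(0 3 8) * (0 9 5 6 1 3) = (1 3 8 9 5 6) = [0, 3, 2, 8, 4, 6, 1, 7, 9, 5]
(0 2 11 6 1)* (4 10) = (0 2 11 6 1)(4 10) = [2, 0, 11, 3, 10, 5, 1, 7, 8, 9, 4, 6]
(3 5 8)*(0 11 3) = [11, 1, 2, 5, 4, 8, 6, 7, 0, 9, 10, 3] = (0 11 3 5 8)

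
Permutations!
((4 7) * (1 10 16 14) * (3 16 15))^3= (1 3)(4 7)(10 16)(14 15)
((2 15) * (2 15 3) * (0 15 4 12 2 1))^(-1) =(0 1 3 2 12 4 15)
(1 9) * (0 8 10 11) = (0 8 10 11)(1 9) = [8, 9, 2, 3, 4, 5, 6, 7, 10, 1, 11, 0]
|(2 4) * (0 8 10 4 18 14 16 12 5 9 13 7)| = 13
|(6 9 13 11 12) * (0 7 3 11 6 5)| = 6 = |(0 7 3 11 12 5)(6 9 13)|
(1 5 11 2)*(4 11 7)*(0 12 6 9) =(0 12 6 9)(1 5 7 4 11 2) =[12, 5, 1, 3, 11, 7, 9, 4, 8, 0, 10, 2, 6]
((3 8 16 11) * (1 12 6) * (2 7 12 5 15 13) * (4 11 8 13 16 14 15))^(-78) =((1 5 4 11 3 13 2 7 12 6)(8 14 15 16))^(-78) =(1 4 3 2 12)(5 11 13 7 6)(8 15)(14 16)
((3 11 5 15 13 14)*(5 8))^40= ((3 11 8 5 15 13 14))^40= (3 13 5 11 14 15 8)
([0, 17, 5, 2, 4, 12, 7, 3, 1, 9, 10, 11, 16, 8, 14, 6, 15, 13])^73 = [0, 17, 5, 2, 4, 12, 7, 3, 1, 9, 10, 11, 16, 8, 14, 6, 15, 13]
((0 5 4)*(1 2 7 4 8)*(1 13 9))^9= ((0 5 8 13 9 1 2 7 4))^9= (13)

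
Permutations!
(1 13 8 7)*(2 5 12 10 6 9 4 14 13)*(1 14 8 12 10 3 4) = [0, 2, 5, 4, 8, 10, 9, 14, 7, 1, 6, 11, 3, 12, 13] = (1 2 5 10 6 9)(3 4 8 7 14 13 12)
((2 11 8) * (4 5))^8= (2 8 11)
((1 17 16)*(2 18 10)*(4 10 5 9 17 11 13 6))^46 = (1 17 5 2 4 13)(6 11 16 9 18 10)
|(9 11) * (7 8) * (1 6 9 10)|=10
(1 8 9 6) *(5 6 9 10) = (1 8 10 5 6) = [0, 8, 2, 3, 4, 6, 1, 7, 10, 9, 5]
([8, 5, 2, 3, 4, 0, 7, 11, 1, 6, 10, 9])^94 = (0 1)(5 8)(6 11)(7 9)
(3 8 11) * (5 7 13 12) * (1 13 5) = (1 13 12)(3 8 11)(5 7) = [0, 13, 2, 8, 4, 7, 6, 5, 11, 9, 10, 3, 1, 12]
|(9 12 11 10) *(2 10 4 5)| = 7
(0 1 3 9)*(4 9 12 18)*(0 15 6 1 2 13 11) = (0 2 13 11)(1 3 12 18 4 9 15 6) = [2, 3, 13, 12, 9, 5, 1, 7, 8, 15, 10, 0, 18, 11, 14, 6, 16, 17, 4]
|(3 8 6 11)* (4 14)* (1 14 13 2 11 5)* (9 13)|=|(1 14 4 9 13 2 11 3 8 6 5)|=11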